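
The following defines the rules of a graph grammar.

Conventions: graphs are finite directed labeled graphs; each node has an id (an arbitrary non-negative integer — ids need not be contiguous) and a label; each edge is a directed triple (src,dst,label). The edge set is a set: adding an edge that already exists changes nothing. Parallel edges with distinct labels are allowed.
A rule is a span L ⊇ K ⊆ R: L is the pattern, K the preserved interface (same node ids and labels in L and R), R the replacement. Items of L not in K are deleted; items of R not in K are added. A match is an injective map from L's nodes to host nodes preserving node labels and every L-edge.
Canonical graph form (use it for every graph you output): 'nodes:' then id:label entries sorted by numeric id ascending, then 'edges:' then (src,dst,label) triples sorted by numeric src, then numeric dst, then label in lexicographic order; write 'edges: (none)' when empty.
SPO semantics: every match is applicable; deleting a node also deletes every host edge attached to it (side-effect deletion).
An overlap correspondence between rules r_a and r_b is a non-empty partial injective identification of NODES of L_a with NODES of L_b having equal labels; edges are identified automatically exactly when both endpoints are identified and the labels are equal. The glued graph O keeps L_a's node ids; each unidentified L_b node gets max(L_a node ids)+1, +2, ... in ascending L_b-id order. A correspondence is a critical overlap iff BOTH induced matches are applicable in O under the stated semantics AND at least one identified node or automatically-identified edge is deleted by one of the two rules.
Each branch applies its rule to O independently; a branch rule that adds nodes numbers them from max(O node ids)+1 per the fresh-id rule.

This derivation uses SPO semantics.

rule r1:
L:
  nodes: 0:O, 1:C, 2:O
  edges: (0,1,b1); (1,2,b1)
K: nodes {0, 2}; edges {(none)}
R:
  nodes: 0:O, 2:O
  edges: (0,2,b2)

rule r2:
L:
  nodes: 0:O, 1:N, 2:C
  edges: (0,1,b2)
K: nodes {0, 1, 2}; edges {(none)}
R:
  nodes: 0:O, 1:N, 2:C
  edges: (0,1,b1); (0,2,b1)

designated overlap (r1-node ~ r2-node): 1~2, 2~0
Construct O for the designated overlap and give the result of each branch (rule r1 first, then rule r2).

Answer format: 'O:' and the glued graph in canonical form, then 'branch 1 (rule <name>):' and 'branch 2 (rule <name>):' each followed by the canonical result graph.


O:
nodes: 0:O, 1:C, 2:O, 3:N
edges: (0,1,b1); (1,2,b1); (2,3,b2)
branch 1 (rule r1):
nodes: 0:O, 2:O, 3:N
edges: (0,2,b2); (2,3,b2)
branch 2 (rule r2):
nodes: 0:O, 1:C, 2:O, 3:N
edges: (0,1,b1); (1,2,b1); (2,1,b1); (2,3,b1)


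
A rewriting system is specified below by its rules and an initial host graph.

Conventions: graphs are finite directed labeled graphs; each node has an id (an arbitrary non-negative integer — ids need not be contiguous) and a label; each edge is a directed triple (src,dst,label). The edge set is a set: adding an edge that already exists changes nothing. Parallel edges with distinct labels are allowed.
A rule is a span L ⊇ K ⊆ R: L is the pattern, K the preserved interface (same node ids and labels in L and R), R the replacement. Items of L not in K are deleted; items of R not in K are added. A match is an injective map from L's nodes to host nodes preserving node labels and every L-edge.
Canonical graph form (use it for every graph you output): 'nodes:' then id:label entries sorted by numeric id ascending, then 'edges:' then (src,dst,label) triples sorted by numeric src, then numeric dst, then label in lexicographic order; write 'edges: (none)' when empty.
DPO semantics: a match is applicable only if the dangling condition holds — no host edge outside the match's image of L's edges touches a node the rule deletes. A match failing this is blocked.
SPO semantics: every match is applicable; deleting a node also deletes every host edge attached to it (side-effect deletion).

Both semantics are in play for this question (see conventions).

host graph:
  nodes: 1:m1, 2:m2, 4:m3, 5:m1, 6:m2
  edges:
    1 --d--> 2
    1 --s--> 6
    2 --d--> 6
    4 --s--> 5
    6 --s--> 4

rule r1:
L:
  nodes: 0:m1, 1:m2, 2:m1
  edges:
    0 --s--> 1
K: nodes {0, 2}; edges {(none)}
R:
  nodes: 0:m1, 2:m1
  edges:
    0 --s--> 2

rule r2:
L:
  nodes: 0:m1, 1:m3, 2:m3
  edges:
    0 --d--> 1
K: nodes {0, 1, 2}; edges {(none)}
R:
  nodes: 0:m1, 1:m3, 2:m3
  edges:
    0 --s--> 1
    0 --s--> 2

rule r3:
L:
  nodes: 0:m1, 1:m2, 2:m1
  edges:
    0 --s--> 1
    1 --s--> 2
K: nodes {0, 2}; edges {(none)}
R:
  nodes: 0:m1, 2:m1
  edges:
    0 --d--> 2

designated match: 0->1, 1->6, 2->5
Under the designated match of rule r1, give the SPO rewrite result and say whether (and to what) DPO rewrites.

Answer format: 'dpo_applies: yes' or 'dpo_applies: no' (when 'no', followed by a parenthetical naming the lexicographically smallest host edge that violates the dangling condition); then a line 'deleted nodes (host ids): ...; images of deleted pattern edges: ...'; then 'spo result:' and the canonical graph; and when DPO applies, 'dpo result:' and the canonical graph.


dpo_applies: no
(the rule deletes node 6, which keeps host edge (2,6,d) outside the match image — the dangling condition fails, DPO blocks; SPO proceeds and side-deletes such edges)
deleted nodes (host ids): 6; images of deleted pattern edges: (1,6,s)
spo result:
nodes: 1:m1, 2:m2, 4:m3, 5:m1
edges: (1,2,d); (1,5,s); (4,5,s)


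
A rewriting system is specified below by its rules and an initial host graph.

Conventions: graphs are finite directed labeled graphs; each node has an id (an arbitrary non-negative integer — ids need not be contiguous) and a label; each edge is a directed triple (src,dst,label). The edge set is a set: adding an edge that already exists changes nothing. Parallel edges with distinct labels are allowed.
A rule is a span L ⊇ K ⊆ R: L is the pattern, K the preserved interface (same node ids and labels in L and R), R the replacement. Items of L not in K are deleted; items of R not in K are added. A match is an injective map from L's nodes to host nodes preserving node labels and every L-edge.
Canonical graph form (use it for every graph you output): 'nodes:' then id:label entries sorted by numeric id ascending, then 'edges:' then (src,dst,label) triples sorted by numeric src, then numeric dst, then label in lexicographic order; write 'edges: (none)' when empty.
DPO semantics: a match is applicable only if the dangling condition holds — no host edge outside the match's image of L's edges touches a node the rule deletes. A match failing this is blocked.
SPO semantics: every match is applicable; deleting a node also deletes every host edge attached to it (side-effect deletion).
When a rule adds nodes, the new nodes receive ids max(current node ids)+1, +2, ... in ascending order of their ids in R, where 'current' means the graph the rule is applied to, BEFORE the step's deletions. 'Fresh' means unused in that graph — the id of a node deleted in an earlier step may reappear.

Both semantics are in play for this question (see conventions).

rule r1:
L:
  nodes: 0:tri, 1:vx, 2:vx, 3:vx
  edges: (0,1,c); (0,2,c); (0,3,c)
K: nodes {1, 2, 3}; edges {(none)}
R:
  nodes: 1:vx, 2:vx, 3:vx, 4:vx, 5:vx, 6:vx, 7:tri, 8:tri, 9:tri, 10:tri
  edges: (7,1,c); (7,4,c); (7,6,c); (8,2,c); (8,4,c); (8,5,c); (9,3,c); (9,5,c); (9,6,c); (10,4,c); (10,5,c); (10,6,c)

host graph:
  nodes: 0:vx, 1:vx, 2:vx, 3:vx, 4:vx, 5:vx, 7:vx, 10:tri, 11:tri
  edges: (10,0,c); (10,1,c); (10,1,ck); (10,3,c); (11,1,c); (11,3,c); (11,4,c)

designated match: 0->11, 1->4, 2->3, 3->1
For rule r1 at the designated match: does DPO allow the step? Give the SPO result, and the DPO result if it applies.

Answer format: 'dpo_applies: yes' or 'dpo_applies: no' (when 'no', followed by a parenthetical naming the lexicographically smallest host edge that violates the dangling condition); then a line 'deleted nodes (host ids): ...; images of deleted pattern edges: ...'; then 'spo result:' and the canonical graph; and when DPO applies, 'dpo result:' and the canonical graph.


dpo_applies: yes
deleted nodes (host ids): 11; images of deleted pattern edges: (11,1,c); (11,3,c); (11,4,c)
spo result:
nodes: 0:vx, 1:vx, 2:vx, 3:vx, 4:vx, 5:vx, 7:vx, 10:tri, 12:vx, 13:vx, 14:vx, 15:tri, 16:tri, 17:tri, 18:tri
edges: (10,0,c); (10,1,c); (10,1,ck); (10,3,c); (15,4,c); (15,12,c); (15,14,c); (16,3,c); (16,12,c); (16,13,c); (17,1,c); (17,13,c); (17,14,c); (18,12,c); (18,13,c); (18,14,c)
dpo result:
nodes: 0:vx, 1:vx, 2:vx, 3:vx, 4:vx, 5:vx, 7:vx, 10:tri, 12:vx, 13:vx, 14:vx, 15:tri, 16:tri, 17:tri, 18:tri
edges: (10,0,c); (10,1,c); (10,1,ck); (10,3,c); (15,4,c); (15,12,c); (15,14,c); (16,3,c); (16,12,c); (16,13,c); (17,1,c); (17,13,c); (17,14,c); (18,12,c); (18,13,c); (18,14,c)


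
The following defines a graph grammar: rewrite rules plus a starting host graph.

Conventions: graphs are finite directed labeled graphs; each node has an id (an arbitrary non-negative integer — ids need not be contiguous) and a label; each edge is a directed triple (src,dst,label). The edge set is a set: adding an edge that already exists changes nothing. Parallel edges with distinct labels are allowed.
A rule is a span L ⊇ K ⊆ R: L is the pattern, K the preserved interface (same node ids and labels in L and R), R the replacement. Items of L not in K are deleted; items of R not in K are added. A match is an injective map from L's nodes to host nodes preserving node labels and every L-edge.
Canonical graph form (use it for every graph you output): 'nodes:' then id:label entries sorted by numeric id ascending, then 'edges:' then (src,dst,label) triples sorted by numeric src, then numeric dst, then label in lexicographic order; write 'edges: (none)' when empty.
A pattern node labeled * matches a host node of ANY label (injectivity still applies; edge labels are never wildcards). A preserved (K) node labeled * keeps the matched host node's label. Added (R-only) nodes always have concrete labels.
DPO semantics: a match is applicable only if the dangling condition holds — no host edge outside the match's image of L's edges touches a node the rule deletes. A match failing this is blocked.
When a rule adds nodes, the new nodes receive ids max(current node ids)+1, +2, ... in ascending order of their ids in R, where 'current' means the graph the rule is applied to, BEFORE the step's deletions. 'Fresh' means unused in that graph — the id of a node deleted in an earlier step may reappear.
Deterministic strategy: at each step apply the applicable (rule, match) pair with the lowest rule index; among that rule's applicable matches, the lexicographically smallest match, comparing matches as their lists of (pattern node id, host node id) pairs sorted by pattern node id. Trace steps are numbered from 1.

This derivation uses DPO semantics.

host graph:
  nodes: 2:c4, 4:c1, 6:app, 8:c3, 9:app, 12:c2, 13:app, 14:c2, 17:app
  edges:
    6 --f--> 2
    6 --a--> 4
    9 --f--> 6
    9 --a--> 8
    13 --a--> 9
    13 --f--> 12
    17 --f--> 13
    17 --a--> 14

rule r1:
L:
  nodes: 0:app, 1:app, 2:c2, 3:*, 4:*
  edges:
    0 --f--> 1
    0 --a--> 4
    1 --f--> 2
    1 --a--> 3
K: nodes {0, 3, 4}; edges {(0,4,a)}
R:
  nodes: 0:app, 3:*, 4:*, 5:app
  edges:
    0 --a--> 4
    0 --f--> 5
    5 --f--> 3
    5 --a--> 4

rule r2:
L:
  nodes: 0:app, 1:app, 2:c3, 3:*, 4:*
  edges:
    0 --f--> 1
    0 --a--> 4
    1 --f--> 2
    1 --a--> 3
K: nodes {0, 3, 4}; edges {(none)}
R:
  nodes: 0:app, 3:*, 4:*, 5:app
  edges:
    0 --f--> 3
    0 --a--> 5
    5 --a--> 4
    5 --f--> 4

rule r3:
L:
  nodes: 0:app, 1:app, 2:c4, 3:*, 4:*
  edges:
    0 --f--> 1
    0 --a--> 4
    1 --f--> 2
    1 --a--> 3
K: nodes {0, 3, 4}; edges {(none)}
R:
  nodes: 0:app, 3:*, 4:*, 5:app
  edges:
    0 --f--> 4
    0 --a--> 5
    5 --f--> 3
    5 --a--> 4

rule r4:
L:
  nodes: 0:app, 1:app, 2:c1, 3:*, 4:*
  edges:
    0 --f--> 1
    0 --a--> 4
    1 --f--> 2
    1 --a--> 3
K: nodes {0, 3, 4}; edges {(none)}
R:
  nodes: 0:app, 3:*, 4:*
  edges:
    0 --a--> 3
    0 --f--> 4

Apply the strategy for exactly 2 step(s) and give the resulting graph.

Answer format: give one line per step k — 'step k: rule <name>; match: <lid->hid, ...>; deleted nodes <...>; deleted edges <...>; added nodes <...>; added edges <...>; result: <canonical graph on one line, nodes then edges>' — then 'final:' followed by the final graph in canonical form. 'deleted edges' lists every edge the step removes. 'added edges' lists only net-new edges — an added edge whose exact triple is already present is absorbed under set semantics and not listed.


step 1: rule r1; match: 0->17, 1->13, 2->12, 3->9, 4->14; deleted nodes 12, 13; deleted edges (13,9,a); (13,12,f); (17,13,f); added nodes 18; added edges (17,18,f); (18,9,f); (18,14,a); result: nodes: 2:c4, 4:c1, 6:app, 8:c3, 9:app, 14:c2, 17:app, 18:app edges: (6,2,f); (6,4,a); (9,6,f); (9,8,a); (17,14,a); (17,18,f); (18,9,f); (18,14,a)
step 2: rule r3; match: 0->9, 1->6, 2->2, 3->4, 4->8; deleted nodes 2, 6; deleted edges (6,2,f); (6,4,a); (9,6,f); (9,8,a); added nodes 19; added edges (9,8,f); (9,19,a); (19,4,f); (19,8,a); result: nodes: 4:c1, 8:c3, 9:app, 14:c2, 17:app, 18:app, 19:app edges: (9,8,f); (9,19,a); (17,14,a); (17,18,f); (18,9,f); (18,14,a); (19,4,f); (19,8,a)
final:
nodes: 4:c1, 8:c3, 9:app, 14:c2, 17:app, 18:app, 19:app
edges: (9,8,f); (9,19,a); (17,14,a); (17,18,f); (18,9,f); (18,14,a); (19,4,f); (19,8,a)


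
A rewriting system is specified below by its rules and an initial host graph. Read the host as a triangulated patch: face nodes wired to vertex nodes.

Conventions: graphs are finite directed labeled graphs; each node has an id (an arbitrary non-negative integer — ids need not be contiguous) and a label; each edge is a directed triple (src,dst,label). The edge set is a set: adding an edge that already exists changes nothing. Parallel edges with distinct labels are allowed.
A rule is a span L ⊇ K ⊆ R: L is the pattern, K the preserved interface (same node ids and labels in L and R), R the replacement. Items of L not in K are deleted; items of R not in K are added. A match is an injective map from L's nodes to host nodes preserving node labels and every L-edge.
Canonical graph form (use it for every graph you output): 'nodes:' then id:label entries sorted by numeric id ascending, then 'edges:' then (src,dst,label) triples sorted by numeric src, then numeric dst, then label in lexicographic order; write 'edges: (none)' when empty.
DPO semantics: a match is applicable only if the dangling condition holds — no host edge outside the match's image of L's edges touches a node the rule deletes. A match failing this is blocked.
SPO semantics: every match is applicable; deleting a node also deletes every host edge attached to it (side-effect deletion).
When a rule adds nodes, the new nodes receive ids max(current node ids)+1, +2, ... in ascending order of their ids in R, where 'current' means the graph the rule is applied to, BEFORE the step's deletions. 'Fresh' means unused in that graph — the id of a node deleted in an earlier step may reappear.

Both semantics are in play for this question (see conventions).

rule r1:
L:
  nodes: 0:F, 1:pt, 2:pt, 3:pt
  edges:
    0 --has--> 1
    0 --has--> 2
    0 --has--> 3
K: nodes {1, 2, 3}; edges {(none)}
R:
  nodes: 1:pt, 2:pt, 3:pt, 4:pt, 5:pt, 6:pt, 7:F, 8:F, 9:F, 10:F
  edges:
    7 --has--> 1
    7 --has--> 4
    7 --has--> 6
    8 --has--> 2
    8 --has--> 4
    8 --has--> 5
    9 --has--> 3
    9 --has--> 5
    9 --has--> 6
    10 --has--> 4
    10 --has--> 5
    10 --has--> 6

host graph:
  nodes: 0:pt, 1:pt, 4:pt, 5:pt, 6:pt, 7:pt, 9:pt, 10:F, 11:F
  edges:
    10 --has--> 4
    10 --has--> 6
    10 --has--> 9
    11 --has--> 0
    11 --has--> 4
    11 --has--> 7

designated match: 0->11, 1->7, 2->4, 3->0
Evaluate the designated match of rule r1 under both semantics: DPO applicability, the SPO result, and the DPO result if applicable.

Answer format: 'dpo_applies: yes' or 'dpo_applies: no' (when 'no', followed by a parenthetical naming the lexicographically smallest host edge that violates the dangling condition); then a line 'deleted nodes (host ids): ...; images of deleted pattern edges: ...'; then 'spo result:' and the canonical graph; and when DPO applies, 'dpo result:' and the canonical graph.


dpo_applies: yes
deleted nodes (host ids): 11; images of deleted pattern edges: (11,0,has); (11,4,has); (11,7,has)
spo result:
nodes: 0:pt, 1:pt, 4:pt, 5:pt, 6:pt, 7:pt, 9:pt, 10:F, 12:pt, 13:pt, 14:pt, 15:F, 16:F, 17:F, 18:F
edges: (10,4,has); (10,6,has); (10,9,has); (15,7,has); (15,12,has); (15,14,has); (16,4,has); (16,12,has); (16,13,has); (17,0,has); (17,13,has); (17,14,has); (18,12,has); (18,13,has); (18,14,has)
dpo result:
nodes: 0:pt, 1:pt, 4:pt, 5:pt, 6:pt, 7:pt, 9:pt, 10:F, 12:pt, 13:pt, 14:pt, 15:F, 16:F, 17:F, 18:F
edges: (10,4,has); (10,6,has); (10,9,has); (15,7,has); (15,12,has); (15,14,has); (16,4,has); (16,12,has); (16,13,has); (17,0,has); (17,13,has); (17,14,has); (18,12,has); (18,13,has); (18,14,has)


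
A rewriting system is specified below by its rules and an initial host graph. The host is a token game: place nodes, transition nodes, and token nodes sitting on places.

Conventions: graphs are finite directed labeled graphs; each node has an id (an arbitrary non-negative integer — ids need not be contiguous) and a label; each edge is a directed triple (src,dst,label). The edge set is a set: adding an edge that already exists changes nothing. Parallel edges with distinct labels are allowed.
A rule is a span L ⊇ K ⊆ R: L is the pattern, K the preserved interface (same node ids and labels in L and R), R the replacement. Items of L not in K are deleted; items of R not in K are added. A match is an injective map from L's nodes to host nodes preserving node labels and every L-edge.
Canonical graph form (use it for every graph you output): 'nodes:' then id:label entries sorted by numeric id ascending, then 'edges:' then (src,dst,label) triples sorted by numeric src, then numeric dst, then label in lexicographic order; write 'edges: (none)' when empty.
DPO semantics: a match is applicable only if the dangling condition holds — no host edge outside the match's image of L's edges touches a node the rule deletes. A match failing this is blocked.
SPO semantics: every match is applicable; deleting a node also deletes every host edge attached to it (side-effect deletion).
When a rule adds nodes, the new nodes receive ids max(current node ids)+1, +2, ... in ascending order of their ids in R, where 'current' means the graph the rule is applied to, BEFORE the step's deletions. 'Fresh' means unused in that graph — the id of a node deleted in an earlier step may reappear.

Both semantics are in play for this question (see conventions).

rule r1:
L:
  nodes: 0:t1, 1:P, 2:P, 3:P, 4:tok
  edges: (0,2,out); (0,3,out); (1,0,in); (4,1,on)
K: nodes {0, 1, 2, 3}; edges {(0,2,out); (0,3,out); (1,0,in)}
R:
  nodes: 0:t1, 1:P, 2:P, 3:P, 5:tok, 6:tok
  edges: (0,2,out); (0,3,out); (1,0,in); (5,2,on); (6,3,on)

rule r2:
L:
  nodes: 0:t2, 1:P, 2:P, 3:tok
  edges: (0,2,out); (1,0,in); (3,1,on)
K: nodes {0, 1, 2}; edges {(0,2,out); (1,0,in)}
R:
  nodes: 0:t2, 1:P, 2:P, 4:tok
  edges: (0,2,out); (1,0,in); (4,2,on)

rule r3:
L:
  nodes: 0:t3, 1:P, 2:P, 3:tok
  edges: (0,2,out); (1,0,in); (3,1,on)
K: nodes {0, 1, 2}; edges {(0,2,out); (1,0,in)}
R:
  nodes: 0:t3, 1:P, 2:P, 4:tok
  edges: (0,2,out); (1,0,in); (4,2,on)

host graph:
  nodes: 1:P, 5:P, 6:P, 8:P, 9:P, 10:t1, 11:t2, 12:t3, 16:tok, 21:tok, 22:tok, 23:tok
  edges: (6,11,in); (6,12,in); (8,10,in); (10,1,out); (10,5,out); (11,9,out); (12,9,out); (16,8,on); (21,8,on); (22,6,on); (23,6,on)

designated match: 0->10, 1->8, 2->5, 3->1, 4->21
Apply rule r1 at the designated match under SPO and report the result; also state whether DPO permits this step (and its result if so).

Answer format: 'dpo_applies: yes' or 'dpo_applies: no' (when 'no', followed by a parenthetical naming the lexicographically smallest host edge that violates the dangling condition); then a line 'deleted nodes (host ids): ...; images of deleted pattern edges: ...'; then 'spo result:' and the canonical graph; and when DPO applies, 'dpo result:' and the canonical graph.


dpo_applies: yes
deleted nodes (host ids): 21; images of deleted pattern edges: (21,8,on)
spo result:
nodes: 1:P, 5:P, 6:P, 8:P, 9:P, 10:t1, 11:t2, 12:t3, 16:tok, 22:tok, 23:tok, 24:tok, 25:tok
edges: (6,11,in); (6,12,in); (8,10,in); (10,1,out); (10,5,out); (11,9,out); (12,9,out); (16,8,on); (22,6,on); (23,6,on); (24,5,on); (25,1,on)
dpo result:
nodes: 1:P, 5:P, 6:P, 8:P, 9:P, 10:t1, 11:t2, 12:t3, 16:tok, 22:tok, 23:tok, 24:tok, 25:tok
edges: (6,11,in); (6,12,in); (8,10,in); (10,1,out); (10,5,out); (11,9,out); (12,9,out); (16,8,on); (22,6,on); (23,6,on); (24,5,on); (25,1,on)


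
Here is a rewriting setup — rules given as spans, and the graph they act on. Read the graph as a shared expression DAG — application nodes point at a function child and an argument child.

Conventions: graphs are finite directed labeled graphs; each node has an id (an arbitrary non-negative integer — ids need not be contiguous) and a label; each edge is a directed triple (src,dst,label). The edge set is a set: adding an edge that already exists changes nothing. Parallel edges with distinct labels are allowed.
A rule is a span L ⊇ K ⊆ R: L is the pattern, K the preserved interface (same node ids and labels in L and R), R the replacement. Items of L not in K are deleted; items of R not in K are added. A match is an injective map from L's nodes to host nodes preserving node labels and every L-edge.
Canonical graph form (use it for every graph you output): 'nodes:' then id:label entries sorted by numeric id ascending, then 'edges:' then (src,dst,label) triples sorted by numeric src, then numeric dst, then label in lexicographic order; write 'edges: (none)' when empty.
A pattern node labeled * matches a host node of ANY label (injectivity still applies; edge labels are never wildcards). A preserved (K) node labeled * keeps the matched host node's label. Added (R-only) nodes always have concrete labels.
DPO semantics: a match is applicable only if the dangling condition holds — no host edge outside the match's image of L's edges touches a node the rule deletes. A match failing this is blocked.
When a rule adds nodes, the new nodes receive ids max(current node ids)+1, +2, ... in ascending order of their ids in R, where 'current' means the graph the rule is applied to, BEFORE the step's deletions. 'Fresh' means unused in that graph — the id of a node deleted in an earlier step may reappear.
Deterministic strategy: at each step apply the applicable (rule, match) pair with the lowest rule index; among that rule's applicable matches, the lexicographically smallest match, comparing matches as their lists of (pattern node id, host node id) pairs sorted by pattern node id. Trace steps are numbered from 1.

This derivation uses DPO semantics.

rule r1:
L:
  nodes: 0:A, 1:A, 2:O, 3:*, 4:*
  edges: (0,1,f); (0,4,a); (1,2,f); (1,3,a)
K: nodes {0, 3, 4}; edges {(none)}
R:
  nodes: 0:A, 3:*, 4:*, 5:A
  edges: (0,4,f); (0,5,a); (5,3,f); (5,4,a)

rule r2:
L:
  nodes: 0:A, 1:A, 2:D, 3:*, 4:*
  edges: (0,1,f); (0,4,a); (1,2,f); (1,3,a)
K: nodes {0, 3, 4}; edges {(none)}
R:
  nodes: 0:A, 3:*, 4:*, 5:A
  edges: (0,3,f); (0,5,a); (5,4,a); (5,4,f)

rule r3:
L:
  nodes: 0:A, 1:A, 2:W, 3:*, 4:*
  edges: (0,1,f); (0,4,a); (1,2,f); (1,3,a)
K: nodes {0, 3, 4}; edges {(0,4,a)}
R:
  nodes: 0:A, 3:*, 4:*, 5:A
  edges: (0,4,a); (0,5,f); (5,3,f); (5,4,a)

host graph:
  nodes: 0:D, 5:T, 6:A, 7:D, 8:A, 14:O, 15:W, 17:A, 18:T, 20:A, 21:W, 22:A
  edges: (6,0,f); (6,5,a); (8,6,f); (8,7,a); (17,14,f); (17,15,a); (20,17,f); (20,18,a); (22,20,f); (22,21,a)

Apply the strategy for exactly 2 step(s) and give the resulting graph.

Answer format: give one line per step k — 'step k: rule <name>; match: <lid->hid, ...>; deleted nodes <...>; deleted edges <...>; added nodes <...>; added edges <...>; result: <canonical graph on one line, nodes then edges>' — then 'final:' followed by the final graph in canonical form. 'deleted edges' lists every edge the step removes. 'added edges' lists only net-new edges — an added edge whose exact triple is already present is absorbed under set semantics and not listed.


step 1: rule r1; match: 0->20, 1->17, 2->14, 3->15, 4->18; deleted nodes 14, 17; deleted edges (17,14,f); (17,15,a); (20,17,f); (20,18,a); added nodes 23; added edges (20,18,f); (20,23,a); (23,15,f); (23,18,a); result: nodes: 0:D, 5:T, 6:A, 7:D, 8:A, 15:W, 18:T, 20:A, 21:W, 22:A, 23:A edges: (6,0,f); (6,5,a); (8,6,f); (8,7,a); (20,18,f); (20,23,a); (22,20,f); (22,21,a); (23,15,f); (23,18,a)
step 2: rule r2; match: 0->8, 1->6, 2->0, 3->5, 4->7; deleted nodes 0, 6; deleted edges (6,0,f); (6,5,a); (8,6,f); (8,7,a); added nodes 24; added edges (8,5,f); (8,24,a); (24,7,a); (24,7,f); result: nodes: 5:T, 7:D, 8:A, 15:W, 18:T, 20:A, 21:W, 22:A, 23:A, 24:A edges: (8,5,f); (8,24,a); (20,18,f); (20,23,a); (22,20,f); (22,21,a); (23,15,f); (23,18,a); (24,7,a); (24,7,f)
final:
nodes: 5:T, 7:D, 8:A, 15:W, 18:T, 20:A, 21:W, 22:A, 23:A, 24:A
edges: (8,5,f); (8,24,a); (20,18,f); (20,23,a); (22,20,f); (22,21,a); (23,15,f); (23,18,a); (24,7,a); (24,7,f)


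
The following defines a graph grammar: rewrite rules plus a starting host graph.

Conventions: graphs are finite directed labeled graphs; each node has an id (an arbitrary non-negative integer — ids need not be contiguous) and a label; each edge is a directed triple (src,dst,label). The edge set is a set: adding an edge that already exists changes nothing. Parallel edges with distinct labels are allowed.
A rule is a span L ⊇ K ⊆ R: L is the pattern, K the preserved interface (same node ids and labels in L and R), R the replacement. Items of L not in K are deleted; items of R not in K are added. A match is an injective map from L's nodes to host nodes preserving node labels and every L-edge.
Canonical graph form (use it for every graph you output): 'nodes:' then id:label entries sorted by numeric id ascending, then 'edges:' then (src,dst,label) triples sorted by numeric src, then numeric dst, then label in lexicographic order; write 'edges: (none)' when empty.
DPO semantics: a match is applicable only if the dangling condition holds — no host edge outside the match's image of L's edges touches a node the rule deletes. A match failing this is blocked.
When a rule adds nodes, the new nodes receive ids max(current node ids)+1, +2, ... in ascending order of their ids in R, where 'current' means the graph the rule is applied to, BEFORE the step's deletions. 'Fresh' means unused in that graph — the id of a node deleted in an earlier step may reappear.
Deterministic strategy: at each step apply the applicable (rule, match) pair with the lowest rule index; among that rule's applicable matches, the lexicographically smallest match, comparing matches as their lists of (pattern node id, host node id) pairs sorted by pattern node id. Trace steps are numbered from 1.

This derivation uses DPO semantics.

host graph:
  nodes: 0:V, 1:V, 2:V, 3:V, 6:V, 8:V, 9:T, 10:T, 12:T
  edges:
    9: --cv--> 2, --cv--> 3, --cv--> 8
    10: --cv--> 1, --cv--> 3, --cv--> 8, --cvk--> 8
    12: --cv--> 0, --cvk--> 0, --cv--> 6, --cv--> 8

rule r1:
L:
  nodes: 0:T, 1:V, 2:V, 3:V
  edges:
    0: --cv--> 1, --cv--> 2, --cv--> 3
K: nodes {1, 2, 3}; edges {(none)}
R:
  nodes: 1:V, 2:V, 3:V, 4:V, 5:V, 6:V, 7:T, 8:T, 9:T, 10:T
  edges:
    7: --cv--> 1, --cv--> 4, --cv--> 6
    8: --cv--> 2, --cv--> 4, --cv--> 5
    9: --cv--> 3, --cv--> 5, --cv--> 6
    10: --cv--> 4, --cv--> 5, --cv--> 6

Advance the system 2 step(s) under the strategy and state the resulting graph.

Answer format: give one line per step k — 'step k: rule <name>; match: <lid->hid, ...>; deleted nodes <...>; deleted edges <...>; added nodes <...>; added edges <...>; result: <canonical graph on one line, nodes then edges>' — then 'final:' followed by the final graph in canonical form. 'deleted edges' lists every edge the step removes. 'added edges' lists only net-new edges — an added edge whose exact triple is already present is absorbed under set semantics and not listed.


step 1: rule r1; match: 0->9, 1->2, 2->3, 3->8; deleted nodes 9; deleted edges (9,2,cv); (9,3,cv); (9,8,cv); added nodes 13, 14, 15, 16, 17, 18, 19; added edges (16,2,cv); (16,13,cv); (16,15,cv); (17,3,cv); (17,13,cv); (17,14,cv); (18,8,cv); (18,14,cv); (18,15,cv); (19,13,cv); (19,14,cv); (19,15,cv); result: nodes: 0:V, 1:V, 2:V, 3:V, 6:V, 8:V, 10:T, 12:T, 13:V, 14:V, 15:V, 16:T, 17:T, 18:T, 19:T edges: (10,1,cv); (10,3,cv); (10,8,cv); (10,8,cvk); (12,0,cv); (12,0,cvk); (12,6,cv); (12,8,cv); (16,2,cv); (16,13,cv); (16,15,cv); (17,3,cv); (17,13,cv); (17,14,cv); (18,8,cv); (18,14,cv); (18,15,cv); (19,13,cv); (19,14,cv); (19,15,cv)
step 2: rule r1; match: 0->16, 1->2, 2->13, 3->15; deleted nodes 16; deleted edges (16,2,cv); (16,13,cv); (16,15,cv); added nodes 20, 21, 22, 23, 24, 25, 26; added edges (23,2,cv); (23,20,cv); (23,22,cv); (24,13,cv); (24,20,cv); (24,21,cv); (25,15,cv); (25,21,cv); (25,22,cv); (26,20,cv); (26,21,cv); (26,22,cv); result: nodes: 0:V, 1:V, 2:V, 3:V, 6:V, 8:V, 10:T, 12:T, 13:V, 14:V, 15:V, 17:T, 18:T, 19:T, 20:V, 21:V, 22:V, 23:T, 24:T, 25:T, 26:T edges: (10,1,cv); (10,3,cv); (10,8,cv); (10,8,cvk); (12,0,cv); (12,0,cvk); (12,6,cv); (12,8,cv); (17,3,cv); (17,13,cv); (17,14,cv); (18,8,cv); (18,14,cv); (18,15,cv); (19,13,cv); (19,14,cv); (19,15,cv); (23,2,cv); (23,20,cv); (23,22,cv); (24,13,cv); (24,20,cv); (24,21,cv); (25,15,cv); (25,21,cv); (25,22,cv); (26,20,cv); (26,21,cv); (26,22,cv)
final:
nodes: 0:V, 1:V, 2:V, 3:V, 6:V, 8:V, 10:T, 12:T, 13:V, 14:V, 15:V, 17:T, 18:T, 19:T, 20:V, 21:V, 22:V, 23:T, 24:T, 25:T, 26:T
edges: (10,1,cv); (10,3,cv); (10,8,cv); (10,8,cvk); (12,0,cv); (12,0,cvk); (12,6,cv); (12,8,cv); (17,3,cv); (17,13,cv); (17,14,cv); (18,8,cv); (18,14,cv); (18,15,cv); (19,13,cv); (19,14,cv); (19,15,cv); (23,2,cv); (23,20,cv); (23,22,cv); (24,13,cv); (24,20,cv); (24,21,cv); (25,15,cv); (25,21,cv); (25,22,cv); (26,20,cv); (26,21,cv); (26,22,cv)


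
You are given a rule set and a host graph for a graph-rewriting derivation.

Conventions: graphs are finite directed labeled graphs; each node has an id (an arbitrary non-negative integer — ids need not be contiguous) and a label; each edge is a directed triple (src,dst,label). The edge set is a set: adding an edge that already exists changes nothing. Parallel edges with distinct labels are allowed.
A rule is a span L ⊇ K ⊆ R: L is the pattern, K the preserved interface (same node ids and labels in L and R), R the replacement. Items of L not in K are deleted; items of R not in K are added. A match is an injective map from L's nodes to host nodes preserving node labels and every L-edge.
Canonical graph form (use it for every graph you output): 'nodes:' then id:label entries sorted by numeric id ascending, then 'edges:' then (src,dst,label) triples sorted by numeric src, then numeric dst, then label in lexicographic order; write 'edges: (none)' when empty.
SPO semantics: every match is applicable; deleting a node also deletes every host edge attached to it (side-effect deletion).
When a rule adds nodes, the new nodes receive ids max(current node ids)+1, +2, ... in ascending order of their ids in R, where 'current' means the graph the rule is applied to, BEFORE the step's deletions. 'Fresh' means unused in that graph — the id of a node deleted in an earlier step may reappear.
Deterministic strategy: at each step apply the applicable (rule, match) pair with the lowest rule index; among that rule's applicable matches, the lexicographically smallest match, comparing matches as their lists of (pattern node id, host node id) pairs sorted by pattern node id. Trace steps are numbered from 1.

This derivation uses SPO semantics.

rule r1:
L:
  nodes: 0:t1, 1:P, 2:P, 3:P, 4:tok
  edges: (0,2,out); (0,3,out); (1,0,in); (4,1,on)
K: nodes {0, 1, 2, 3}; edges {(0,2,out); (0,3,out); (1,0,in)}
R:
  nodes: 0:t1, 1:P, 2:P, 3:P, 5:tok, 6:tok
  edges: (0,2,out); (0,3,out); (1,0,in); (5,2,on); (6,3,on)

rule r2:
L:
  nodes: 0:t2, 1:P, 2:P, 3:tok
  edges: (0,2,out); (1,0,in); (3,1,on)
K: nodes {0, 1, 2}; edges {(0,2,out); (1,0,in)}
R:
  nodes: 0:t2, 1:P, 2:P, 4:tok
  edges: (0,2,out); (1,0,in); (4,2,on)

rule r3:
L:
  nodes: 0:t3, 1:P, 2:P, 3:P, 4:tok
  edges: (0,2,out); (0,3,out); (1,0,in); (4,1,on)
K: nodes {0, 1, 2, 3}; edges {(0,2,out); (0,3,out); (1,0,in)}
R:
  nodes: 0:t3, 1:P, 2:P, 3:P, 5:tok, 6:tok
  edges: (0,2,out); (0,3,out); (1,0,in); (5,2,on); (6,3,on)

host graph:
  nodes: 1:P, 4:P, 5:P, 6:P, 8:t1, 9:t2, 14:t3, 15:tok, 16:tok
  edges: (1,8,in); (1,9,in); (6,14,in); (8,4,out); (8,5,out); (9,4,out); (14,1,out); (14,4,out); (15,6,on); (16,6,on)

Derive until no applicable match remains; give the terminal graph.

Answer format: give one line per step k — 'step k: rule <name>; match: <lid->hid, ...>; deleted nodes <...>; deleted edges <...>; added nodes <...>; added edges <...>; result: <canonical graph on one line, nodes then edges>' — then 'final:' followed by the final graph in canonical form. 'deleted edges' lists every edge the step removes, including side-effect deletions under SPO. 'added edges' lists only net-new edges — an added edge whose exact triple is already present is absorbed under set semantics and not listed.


step 1: rule r3; match: 0->14, 1->6, 2->1, 3->4, 4->15; deleted nodes 15; deleted edges (15,6,on); added nodes 17, 18; added edges (17,1,on); (18,4,on); result: nodes: 1:P, 4:P, 5:P, 6:P, 8:t1, 9:t2, 14:t3, 16:tok, 17:tok, 18:tok edges: (1,8,in); (1,9,in); (6,14,in); (8,4,out); (8,5,out); (9,4,out); (14,1,out); (14,4,out); (16,6,on); (17,1,on); (18,4,on)
step 2: rule r1; match: 0->8, 1->1, 2->4, 3->5, 4->17; deleted nodes 17; deleted edges (17,1,on); added nodes 19, 20; added edges (19,4,on); (20,5,on); result: nodes: 1:P, 4:P, 5:P, 6:P, 8:t1, 9:t2, 14:t3, 16:tok, 18:tok, 19:tok, 20:tok edges: (1,8,in); (1,9,in); (6,14,in); (8,4,out); (8,5,out); (9,4,out); (14,1,out); (14,4,out); (16,6,on); (18,4,on); (19,4,on); (20,5,on)
step 3: rule r3; match: 0->14, 1->6, 2->1, 3->4, 4->16; deleted nodes 16; deleted edges (16,6,on); added nodes 21, 22; added edges (21,1,on); (22,4,on); result: nodes: 1:P, 4:P, 5:P, 6:P, 8:t1, 9:t2, 14:t3, 18:tok, 19:tok, 20:tok, 21:tok, 22:tok edges: (1,8,in); (1,9,in); (6,14,in); (8,4,out); (8,5,out); (9,4,out); (14,1,out); (14,4,out); (18,4,on); (19,4,on); (20,5,on); (21,1,on); (22,4,on)
step 4: rule r1; match: 0->8, 1->1, 2->4, 3->5, 4->21; deleted nodes 21; deleted edges (21,1,on); added nodes 23, 24; added edges (23,4,on); (24,5,on); result: nodes: 1:P, 4:P, 5:P, 6:P, 8:t1, 9:t2, 14:t3, 18:tok, 19:tok, 20:tok, 22:tok, 23:tok, 24:tok edges: (1,8,in); (1,9,in); (6,14,in); (8,4,out); (8,5,out); (9,4,out); (14,1,out); (14,4,out); (18,4,on); (19,4,on); (20,5,on); (22,4,on); (23,4,on); (24,5,on)
final:
nodes: 1:P, 4:P, 5:P, 6:P, 8:t1, 9:t2, 14:t3, 18:tok, 19:tok, 20:tok, 22:tok, 23:tok, 24:tok
edges: (1,8,in); (1,9,in); (6,14,in); (8,4,out); (8,5,out); (9,4,out); (14,1,out); (14,4,out); (18,4,on); (19,4,on); (20,5,on); (22,4,on); (23,4,on); (24,5,on)


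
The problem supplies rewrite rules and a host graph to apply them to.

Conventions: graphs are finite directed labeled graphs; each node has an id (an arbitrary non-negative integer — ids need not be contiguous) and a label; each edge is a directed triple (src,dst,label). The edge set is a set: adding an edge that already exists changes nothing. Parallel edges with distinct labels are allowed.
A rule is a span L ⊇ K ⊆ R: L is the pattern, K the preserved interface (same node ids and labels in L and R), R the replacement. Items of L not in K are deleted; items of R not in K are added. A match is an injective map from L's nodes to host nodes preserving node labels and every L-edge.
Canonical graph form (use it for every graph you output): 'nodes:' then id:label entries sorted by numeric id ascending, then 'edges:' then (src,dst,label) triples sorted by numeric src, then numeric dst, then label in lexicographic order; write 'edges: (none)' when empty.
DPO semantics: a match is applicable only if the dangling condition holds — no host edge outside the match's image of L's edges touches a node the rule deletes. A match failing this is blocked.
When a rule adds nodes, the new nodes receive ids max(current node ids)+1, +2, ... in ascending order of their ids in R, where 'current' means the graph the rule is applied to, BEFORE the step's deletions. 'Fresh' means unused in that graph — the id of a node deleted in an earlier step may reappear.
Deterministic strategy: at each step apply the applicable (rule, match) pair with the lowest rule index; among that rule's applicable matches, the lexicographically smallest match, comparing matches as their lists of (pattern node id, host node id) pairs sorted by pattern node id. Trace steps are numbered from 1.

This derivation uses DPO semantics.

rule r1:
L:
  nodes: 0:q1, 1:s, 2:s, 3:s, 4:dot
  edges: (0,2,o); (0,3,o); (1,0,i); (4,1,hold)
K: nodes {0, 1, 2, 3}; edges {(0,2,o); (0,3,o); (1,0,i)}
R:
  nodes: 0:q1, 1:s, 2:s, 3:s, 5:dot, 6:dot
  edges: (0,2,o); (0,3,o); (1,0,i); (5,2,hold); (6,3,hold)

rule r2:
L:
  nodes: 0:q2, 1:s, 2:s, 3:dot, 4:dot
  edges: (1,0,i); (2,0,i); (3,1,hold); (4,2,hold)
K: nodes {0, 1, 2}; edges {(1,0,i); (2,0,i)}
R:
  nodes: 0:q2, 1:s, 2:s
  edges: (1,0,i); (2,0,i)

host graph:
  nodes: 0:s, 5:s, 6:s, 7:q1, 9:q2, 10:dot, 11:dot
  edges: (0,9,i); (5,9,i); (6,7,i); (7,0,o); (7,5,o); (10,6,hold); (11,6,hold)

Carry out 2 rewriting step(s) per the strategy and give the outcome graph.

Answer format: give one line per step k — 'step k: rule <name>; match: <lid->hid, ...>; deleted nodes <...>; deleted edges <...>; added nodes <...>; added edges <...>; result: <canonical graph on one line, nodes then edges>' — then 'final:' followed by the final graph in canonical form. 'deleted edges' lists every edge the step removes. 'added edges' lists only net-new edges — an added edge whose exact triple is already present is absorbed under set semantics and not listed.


step 1: rule r1; match: 0->7, 1->6, 2->0, 3->5, 4->10; deleted nodes 10; deleted edges (10,6,hold); added nodes 12, 13; added edges (12,0,hold); (13,5,hold); result: nodes: 0:s, 5:s, 6:s, 7:q1, 9:q2, 11:dot, 12:dot, 13:dot edges: (0,9,i); (5,9,i); (6,7,i); (7,0,o); (7,5,o); (11,6,hold); (12,0,hold); (13,5,hold)
step 2: rule r1; match: 0->7, 1->6, 2->0, 3->5, 4->11; deleted nodes 11; deleted edges (11,6,hold); added nodes 14, 15; added edges (14,0,hold); (15,5,hold); result: nodes: 0:s, 5:s, 6:s, 7:q1, 9:q2, 12:dot, 13:dot, 14:dot, 15:dot edges: (0,9,i); (5,9,i); (6,7,i); (7,0,o); (7,5,o); (12,0,hold); (13,5,hold); (14,0,hold); (15,5,hold)
final:
nodes: 0:s, 5:s, 6:s, 7:q1, 9:q2, 12:dot, 13:dot, 14:dot, 15:dot
edges: (0,9,i); (5,9,i); (6,7,i); (7,0,o); (7,5,o); (12,0,hold); (13,5,hold); (14,0,hold); (15,5,hold)


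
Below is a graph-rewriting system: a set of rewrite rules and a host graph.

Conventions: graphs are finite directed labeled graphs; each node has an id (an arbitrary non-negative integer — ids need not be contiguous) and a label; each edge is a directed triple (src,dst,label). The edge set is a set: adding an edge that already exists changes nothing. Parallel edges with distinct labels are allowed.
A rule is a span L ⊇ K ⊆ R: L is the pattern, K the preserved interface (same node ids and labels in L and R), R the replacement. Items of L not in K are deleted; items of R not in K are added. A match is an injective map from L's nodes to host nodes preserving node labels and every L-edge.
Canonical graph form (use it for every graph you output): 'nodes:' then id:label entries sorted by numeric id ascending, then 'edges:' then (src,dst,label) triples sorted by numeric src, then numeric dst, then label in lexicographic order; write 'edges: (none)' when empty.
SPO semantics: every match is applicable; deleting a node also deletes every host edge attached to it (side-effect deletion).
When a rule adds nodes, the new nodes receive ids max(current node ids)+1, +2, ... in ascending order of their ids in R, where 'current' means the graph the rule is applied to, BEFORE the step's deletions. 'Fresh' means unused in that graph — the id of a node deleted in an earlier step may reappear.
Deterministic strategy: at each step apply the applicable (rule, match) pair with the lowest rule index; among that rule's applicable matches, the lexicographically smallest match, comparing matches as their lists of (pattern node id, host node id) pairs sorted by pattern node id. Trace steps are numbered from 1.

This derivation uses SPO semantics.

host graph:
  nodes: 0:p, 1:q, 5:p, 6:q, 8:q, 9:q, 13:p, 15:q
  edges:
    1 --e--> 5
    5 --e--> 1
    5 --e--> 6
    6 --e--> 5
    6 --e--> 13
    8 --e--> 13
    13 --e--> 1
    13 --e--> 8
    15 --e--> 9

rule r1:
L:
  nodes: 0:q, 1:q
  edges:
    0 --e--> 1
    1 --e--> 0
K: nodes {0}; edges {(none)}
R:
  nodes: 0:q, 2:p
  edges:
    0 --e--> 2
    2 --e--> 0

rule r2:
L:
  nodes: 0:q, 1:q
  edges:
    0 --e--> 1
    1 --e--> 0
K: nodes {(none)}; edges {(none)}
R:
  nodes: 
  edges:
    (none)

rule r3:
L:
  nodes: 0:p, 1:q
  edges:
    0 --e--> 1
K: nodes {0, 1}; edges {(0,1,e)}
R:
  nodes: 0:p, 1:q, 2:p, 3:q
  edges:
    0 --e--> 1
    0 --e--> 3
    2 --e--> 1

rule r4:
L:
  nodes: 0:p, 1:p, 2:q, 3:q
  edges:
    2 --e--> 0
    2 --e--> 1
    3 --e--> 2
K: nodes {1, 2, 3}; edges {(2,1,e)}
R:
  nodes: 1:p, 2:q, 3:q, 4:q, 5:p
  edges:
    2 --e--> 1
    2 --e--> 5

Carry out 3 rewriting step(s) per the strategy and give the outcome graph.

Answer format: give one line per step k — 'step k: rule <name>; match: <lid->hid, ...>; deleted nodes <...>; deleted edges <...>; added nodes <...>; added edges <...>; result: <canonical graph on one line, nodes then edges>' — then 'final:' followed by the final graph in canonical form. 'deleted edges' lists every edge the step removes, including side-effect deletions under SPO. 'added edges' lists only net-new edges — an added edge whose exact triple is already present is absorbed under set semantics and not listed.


step 1: rule r3; match: 0->5, 1->1; deleted nodes (none); deleted edges (none); added nodes 16, 17; added edges (5,17,e); (16,1,e); result: nodes: 0:p, 1:q, 5:p, 6:q, 8:q, 9:q, 13:p, 15:q, 16:p, 17:q edges: (1,5,e); (5,1,e); (5,6,e); (5,17,e); (6,5,e); (6,13,e); (8,13,e); (13,1,e); (13,8,e); (15,9,e); (16,1,e)
step 2: rule r3; match: 0->5, 1->1; deleted nodes (none); deleted edges (none); added nodes 18, 19; added edges (5,19,e); (18,1,e); result: nodes: 0:p, 1:q, 5:p, 6:q, 8:q, 9:q, 13:p, 15:q, 16:p, 17:q, 18:p, 19:q edges: (1,5,e); (5,1,e); (5,6,e); (5,17,e); (5,19,e); (6,5,e); (6,13,e); (8,13,e); (13,1,e); (13,8,e); (15,9,e); (16,1,e); (18,1,e)
step 3: rule r3; match: 0->5, 1->1; deleted nodes (none); deleted edges (none); added nodes 20, 21; added edges (5,21,e); (20,1,e); result: nodes: 0:p, 1:q, 5:p, 6:q, 8:q, 9:q, 13:p, 15:q, 16:p, 17:q, 18:p, 19:q, 20:p, 21:q edges: (1,5,e); (5,1,e); (5,6,e); (5,17,e); (5,19,e); (5,21,e); (6,5,e); (6,13,e); (8,13,e); (13,1,e); (13,8,e); (15,9,e); (16,1,e); (18,1,e); (20,1,e)
final:
nodes: 0:p, 1:q, 5:p, 6:q, 8:q, 9:q, 13:p, 15:q, 16:p, 17:q, 18:p, 19:q, 20:p, 21:q
edges: (1,5,e); (5,1,e); (5,6,e); (5,17,e); (5,19,e); (5,21,e); (6,5,e); (6,13,e); (8,13,e); (13,1,e); (13,8,e); (15,9,e); (16,1,e); (18,1,e); (20,1,e)
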